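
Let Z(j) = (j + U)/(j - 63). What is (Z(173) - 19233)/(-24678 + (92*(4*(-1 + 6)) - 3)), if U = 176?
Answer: 302183/358930 ≈ 0.84190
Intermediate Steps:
Z(j) = (176 + j)/(-63 + j) (Z(j) = (j + 176)/(j - 63) = (176 + j)/(-63 + j))
(Z(173) - 19233)/(-24678 + (92*(4*(-1 + 6)) - 3)) = ((176 + 173)/(-63 + 173) - 19233)/(-24678 + (92*(4*(-1 + 6)) - 3)) = (349/110 - 19233)/(-24678 + (92*(4*5) - 3)) = ((1/110)*349 - 19233)/(-24678 + (92*20 - 3)) = (349/110 - 19233)/(-24678 + (1840 - 3)) = -2115281/(110*(-24678 + 1837)) = -2115281/110/(-22841) = -2115281/110*(-1/22841) = 302183/358930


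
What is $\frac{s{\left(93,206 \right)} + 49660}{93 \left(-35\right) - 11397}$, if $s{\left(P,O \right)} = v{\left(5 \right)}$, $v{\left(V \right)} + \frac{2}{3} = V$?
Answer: $- \frac{148993}{43956} \approx -3.3896$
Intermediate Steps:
$v{\left(V \right)} = - \frac{2}{3} + V$
$s{\left(P,O \right)} = \frac{13}{3}$ ($s{\left(P,O \right)} = - \frac{2}{3} + 5 = \frac{13}{3}$)
$\frac{s{\left(93,206 \right)} + 49660}{93 \left(-35\right) - 11397} = \frac{\frac{13}{3} + 49660}{93 \left(-35\right) - 11397} = \frac{148993}{3 \left(-3255 - 11397\right)} = \frac{148993}{3 \left(-14652\right)} = \frac{148993}{3} \left(- \frac{1}{14652}\right) = - \frac{148993}{43956}$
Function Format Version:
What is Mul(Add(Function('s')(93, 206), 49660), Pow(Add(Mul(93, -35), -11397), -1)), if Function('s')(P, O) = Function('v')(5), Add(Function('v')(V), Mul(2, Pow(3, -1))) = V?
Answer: Rational(-148993, 43956) ≈ -3.3896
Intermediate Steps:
Function('v')(V) = Add(Rational(-2, 3), V)
Function('s')(P, O) = Rational(13, 3) (Function('s')(P, O) = Add(Rational(-2, 3), 5) = Rational(13, 3))
Mul(Add(Function('s')(93, 206), 49660), Pow(Add(Mul(93, -35), -11397), -1)) = Mul(Add(Rational(13, 3), 49660), Pow(Add(Mul(93, -35), -11397), -1)) = Mul(Rational(148993, 3), Pow(Add(-3255, -11397), -1)) = Mul(Rational(148993, 3), Pow(-14652, -1)) = Mul(Rational(148993, 3), Rational(-1, 14652)) = Rational(-148993, 43956)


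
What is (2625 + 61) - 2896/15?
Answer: 37394/15 ≈ 2492.9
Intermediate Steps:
(2625 + 61) - 2896/15 = 2686 - 2896*1/15 = 2686 - 2896/15 = 37394/15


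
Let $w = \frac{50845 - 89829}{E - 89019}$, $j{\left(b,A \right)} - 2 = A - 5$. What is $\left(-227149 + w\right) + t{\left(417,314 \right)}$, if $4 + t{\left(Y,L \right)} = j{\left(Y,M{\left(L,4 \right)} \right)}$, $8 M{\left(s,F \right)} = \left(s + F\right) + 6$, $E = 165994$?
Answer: $- \frac{34964509193}{153950} \approx -2.2712 \cdot 10^{5}$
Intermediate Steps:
$M{\left(s,F \right)} = \frac{3}{4} + \frac{F}{8} + \frac{s}{8}$ ($M{\left(s,F \right)} = \frac{\left(s + F\right) + 6}{8} = \frac{\left(F + s\right) + 6}{8} = \frac{6 + F + s}{8} = \frac{3}{4} + \frac{F}{8} + \frac{s}{8}$)
$j{\left(b,A \right)} = -3 + A$ ($j{\left(b,A \right)} = 2 + \left(A - 5\right) = 2 + \left(-5 + A\right) = -3 + A$)
$t{\left(Y,L \right)} = - \frac{23}{4} + \frac{L}{8}$ ($t{\left(Y,L \right)} = -4 + \left(-3 + \left(\frac{3}{4} + \frac{1}{8} \cdot 4 + \frac{L}{8}\right)\right) = -4 + \left(-3 + \left(\frac{3}{4} + \frac{1}{2} + \frac{L}{8}\right)\right) = -4 + \left(-3 + \left(\frac{5}{4} + \frac{L}{8}\right)\right) = -4 + \left(- \frac{7}{4} + \frac{L}{8}\right) = - \frac{23}{4} + \frac{L}{8}$)
$w = - \frac{38984}{76975}$ ($w = \frac{50845 - 89829}{165994 - 89019} = - \frac{38984}{76975} \approx -0.50645$)
$\left(-227149 + w\right) + t{\left(417,314 \right)} = \left(-227149 - \frac{38984}{76975}\right) + \left(- \frac{23}{4} + \frac{1}{8} \cdot 314\right) = - \frac{17484833259}{76975} + \left(- \frac{23}{4} + \frac{157}{4}\right) = - \frac{17484833259}{76975} + \frac{67}{2} = - \frac{34964509193}{153950}$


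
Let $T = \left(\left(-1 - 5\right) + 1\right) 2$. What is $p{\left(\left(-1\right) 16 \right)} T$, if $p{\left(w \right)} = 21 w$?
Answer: $3360$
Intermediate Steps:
$T = -10$ ($T = \left(-6 + 1\right) 2 = \left(-5\right) 2 = -10$)
$p{\left(\left(-1\right) 16 \right)} T = 21 \left(\left(-1\right) 16\right) \left(-10\right) = 21 \left(-16\right) \left(-10\right) = \left(-336\right) \left(-10\right) = 3360$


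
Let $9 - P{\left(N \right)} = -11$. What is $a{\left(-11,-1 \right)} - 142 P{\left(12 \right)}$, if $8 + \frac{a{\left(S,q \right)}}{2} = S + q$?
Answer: $-2880$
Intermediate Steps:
$P{\left(N \right)} = 20$ ($P{\left(N \right)} = 9 - -11 = 9 + 11 = 20$)
$a{\left(S,q \right)} = -16 + 2 S + 2 q$ ($a{\left(S,q \right)} = -16 + 2 \left(S + q\right) = -16 + \left(2 S + 2 q\right) = -16 + 2 S + 2 q$)
$a{\left(-11,-1 \right)} - 142 P{\left(12 \right)} = \left(-16 + 2 \left(-11\right) + 2 \left(-1\right)\right) - 2840 = \left(-16 - 22 - 2\right) - 2840 = -40 - 2840 = -2880$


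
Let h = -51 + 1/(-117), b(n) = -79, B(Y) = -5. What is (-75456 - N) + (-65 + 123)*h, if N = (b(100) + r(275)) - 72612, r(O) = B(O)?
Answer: -669064/117 ≈ -5718.5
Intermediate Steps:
r(O) = -5
N = -72696 (N = (-79 - 5) - 72612 = -84 - 72612 = -72696)
h = -5968/117 (h = -51 - 1/117 = -5968/117 ≈ -51.009)
(-75456 - N) + (-65 + 123)*h = (-75456 - 1*(-72696)) + (-65 + 123)*(-5968/117) = (-75456 + 72696) + 58*(-5968/117) = -2760 - 346144/117 = -669064/117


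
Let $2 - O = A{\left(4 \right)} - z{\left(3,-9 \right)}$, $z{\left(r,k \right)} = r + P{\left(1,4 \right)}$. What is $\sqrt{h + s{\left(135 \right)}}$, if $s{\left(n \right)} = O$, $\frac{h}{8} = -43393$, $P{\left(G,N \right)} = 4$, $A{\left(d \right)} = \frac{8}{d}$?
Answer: $i \sqrt{347137} \approx 589.18 i$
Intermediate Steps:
$h = -347144$ ($h = 8 \left(-43393\right) = -347144$)
$z{\left(r,k \right)} = 4 + r$ ($z{\left(r,k \right)} = r + 4 = 4 + r$)
$O = 7$ ($O = 2 - \left(\frac{8}{4} - \left(4 + 3\right)\right) = 2 - \left(8 \cdot \frac{1}{4} - 7\right) = 2 - \left(2 - 7\right) = 2 - -5 = 2 + 5 = 7$)
$s{\left(n \right)} = 7$
$\sqrt{h + s{\left(135 \right)}} = \sqrt{-347144 + 7} = \sqrt{-347137} = i \sqrt{347137}$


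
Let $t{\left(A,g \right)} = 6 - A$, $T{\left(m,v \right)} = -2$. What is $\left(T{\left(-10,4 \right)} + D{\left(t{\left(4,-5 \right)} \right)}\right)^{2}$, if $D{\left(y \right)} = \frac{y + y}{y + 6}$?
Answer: $\frac{9}{4} \approx 2.25$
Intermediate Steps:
$D{\left(y \right)} = \frac{2 y}{6 + y}$
$\left(T{\left(-10,4 \right)} + D{\left(t{\left(4,-5 \right)} \right)}\right)^{2} = \left(-2 + \frac{2 \left(6 - 4\right)}{6 + \left(6 - 4\right)}\right)^{2} = \left(-2 + 2 \cdot 2 \frac{1}{6 + 2}\right)^{2} = \left(-2 + 2 \cdot 2 \cdot \frac{1}{8}\right)^{2} = \left(-2 + \frac{1}{2}\right)^{2} = \left(- \frac{3}{2}\right)^{2} = \frac{9}{4}$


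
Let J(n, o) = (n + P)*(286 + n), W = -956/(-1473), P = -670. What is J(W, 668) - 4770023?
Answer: -10765960535003/2169729 ≈ -4.9619e+6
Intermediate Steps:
W = 956/1473 (W = -956*(-1/1473) = 956/1473 ≈ 0.64902)
J(n, o) = (-670 + n)*(286 + n) (J(n, o) = (n - 670)*(286 + n) = (-670 + n)*(286 + n))
J(W, 668) - 4770023 = (-191620 + (956/1473)² - 384*956/1473) - 4770023 = (-191620 + 913936/2169729 - 122368/491) - 4770023 = -416303301236/2169729 - 4770023 = -10765960535003/2169729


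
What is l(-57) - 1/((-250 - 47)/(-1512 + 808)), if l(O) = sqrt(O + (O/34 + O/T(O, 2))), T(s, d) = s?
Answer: -64/27 + I*sqrt(66674)/34 ≈ -2.3704 + 7.5945*I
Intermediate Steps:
l(O) = sqrt(1 + 35*O/34) (l(O) = sqrt(O + (O/34 + O/O)) = sqrt(O + (O*(1/34) + 1)) = sqrt(O + (O/34 + 1)) = sqrt(O + (1 + O/34)) = sqrt(1 + 35*O/34))
l(-57) - 1/((-250 - 47)/(-1512 + 808)) = sqrt(1156 + 1190*(-57))/34 - 1/((-250 - 47)/(-1512 + 808)) = sqrt(1156 - 67830)/34 - 1/((-297/(-704))) = sqrt(-66674)/34 - 1/((-297*(-1/704))) = (I*sqrt(66674))/34 - 1/27/64 = I*sqrt(66674)/34 - 1*64/27 = I*sqrt(66674)/34 - 64/27 = -64/27 + I*sqrt(66674)/34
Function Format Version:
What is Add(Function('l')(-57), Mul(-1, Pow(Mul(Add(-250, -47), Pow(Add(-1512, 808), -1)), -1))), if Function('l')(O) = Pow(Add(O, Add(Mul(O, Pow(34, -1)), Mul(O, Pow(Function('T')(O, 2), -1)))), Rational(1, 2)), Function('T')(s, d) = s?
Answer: Add(Rational(-64, 27), Mul(Rational(1, 34), I, Pow(66674, Rational(1, 2)))) ≈ Add(-2.3704, Mul(7.5945, I))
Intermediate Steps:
Function('l')(O) = Pow(Add(1, Mul(Rational(35, 34), O)), Rational(1, 2)) (Function('l')(O) = Pow(Add(O, Add(Mul(O, Pow(34, -1)), Mul(O, Pow(O, -1)))), Rational(1, 2)) = Pow(Add(O, Add(Mul(O, Rational(1, 34)), 1)), Rational(1, 2)) = Pow(Add(O, Add(Mul(Rational(1, 34), O), 1)), Rational(1, 2)) = Pow(Add(O, Add(1, Mul(Rational(1, 34), O))), Rational(1, 2)) = Pow(Add(1, Mul(Rational(35, 34), O)), Rational(1, 2)))
Add(Function('l')(-57), Mul(-1, Pow(Mul(Add(-250, -47), Pow(Add(-1512, 808), -1)), -1))) = Add(Mul(Rational(1, 34), Pow(Add(1156, Mul(1190, -57)), Rational(1, 2))), Mul(-1, Pow(Mul(Add(-250, -47), Pow(Add(-1512, 808), -1)), -1))) = Add(Mul(Rational(1, 34), Pow(Add(1156, -67830), Rational(1, 2))), Mul(-1, Pow(Mul(-297, Pow(-704, -1)), -1))) = Add(Mul(Rational(1, 34), Pow(-66674, Rational(1, 2))), Mul(-1, Pow(Mul(-297, Rational(-1, 704)), -1))) = Add(Mul(Rational(1, 34), Mul(I, Pow(66674, Rational(1, 2)))), Mul(-1, Pow(Rational(27, 64), -1))) = Add(Mul(Rational(1, 34), I, Pow(66674, Rational(1, 2))), Mul(-1, Rational(64, 27))) = Add(Mul(Rational(1, 34), I, Pow(66674, Rational(1, 2))), Rational(-64, 27)) = Add(Rational(-64, 27), Mul(Rational(1, 34), I, Pow(66674, Rational(1, 2))))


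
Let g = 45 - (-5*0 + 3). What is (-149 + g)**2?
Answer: 11449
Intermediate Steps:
g = 42 (g = 45 - (0 + 3) = 45 - 1*3 = 45 - 3 = 42)
(-149 + g)**2 = (-149 + 42)**2 = (-107)**2 = 11449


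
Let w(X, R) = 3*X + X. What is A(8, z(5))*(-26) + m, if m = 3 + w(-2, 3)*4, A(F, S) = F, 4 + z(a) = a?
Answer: -237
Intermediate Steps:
z(a) = -4 + a
w(X, R) = 4*X
m = -29 (m = 3 + (4*(-2))*4 = 3 - 8*4 = 3 - 32 = -29)
A(8, z(5))*(-26) + m = 8*(-26) - 29 = -208 - 29 = -237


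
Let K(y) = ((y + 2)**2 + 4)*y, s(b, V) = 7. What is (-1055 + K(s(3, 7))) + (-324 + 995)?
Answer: 211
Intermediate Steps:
K(y) = y*(4 + (2 + y)**2) (K(y) = ((2 + y)**2 + 4)*y = (4 + (2 + y)**2)*y = y*(4 + (2 + y)**2))
(-1055 + K(s(3, 7))) + (-324 + 995) = (-1055 + 7*(4 + (2 + 7)**2)) + (-324 + 995) = (-1055 + 7*(4 + 9**2)) + 671 = (-1055 + 7*(4 + 81)) + 671 = (-1055 + 7*85) + 671 = (-1055 + 595) + 671 = -460 + 671 = 211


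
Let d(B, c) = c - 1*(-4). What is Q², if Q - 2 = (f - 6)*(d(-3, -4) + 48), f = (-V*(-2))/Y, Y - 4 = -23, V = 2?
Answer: 31651876/361 ≈ 87678.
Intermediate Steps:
Y = -19 (Y = 4 - 23 = -19)
d(B, c) = 4 + c (d(B, c) = c + 4 = 4 + c)
f = -4/19 (f = (-1*2*(-2))/(-19) = -2*(-2)*(-1/19) = 4*(-1/19) = -4/19 ≈ -0.21053)
Q = -5626/19 (Q = 2 + (-4/19 - 6)*((4 - 4) + 48) = 2 - 118*(0 + 48)/19 = 2 - 118/19*48 = 2 - 5664/19 = -5626/19 ≈ -296.11)
Q² = (-5626/19)² = 31651876/361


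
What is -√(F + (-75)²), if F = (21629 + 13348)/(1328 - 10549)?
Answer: -2*√119488364427/9221 ≈ -74.975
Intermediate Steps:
F = -34977/9221 (F = 34977/(-9221) = 34977*(-1/9221) = -34977/9221 ≈ -3.7932)
-√(F + (-75)²) = -√(-34977/9221 + (-75)²) = -√(-34977/9221 + 5625) = -√(51833148/9221) = -2*√119488364427/9221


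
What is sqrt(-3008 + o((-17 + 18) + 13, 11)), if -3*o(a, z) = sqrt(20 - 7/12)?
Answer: sqrt(-108288 - 2*sqrt(699))/6 ≈ 54.859*I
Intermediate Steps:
o(a, z) = -sqrt(699)/18 (o(a, z) = -sqrt(20 - 7/12)/3 = -sqrt(699)/18)
sqrt(-3008 + o((-17 + 18) + 13, 11)) = sqrt(-3008 - sqrt(699)/18)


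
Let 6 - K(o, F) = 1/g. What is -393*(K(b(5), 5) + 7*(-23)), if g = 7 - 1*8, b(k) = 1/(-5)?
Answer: 60522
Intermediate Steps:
b(k) = -1/5
g = -1 (g = 7 - 8 = -1)
K(o, F) = 7 (K(o, F) = 6 - 1/(-1) = 6 - 1*(-1) = 6 + 1 = 7)
-393*(K(b(5), 5) + 7*(-23)) = -393*(7 + 7*(-23)) = -393*(7 - 161) = -393*(-154) = 60522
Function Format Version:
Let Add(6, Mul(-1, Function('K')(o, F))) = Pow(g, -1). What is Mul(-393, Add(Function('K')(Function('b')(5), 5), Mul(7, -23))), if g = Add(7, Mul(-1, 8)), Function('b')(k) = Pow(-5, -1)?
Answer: 60522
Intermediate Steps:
Function('b')(k) = Rational(-1, 5)
g = -1 (g = Add(7, -8) = -1)
Function('K')(o, F) = 7 (Function('K')(o, F) = Add(6, Mul(-1, Pow(-1, -1))) = Add(6, Mul(-1, -1)) = Add(6, 1) = 7)
Mul(-393, Add(Function('K')(Function('b')(5), 5), Mul(7, -23))) = Mul(-393, Add(7, Mul(7, -23))) = Mul(-393, Add(7, -161)) = Mul(-393, -154) = 60522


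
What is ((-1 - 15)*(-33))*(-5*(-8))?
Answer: 21120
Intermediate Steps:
((-1 - 15)*(-33))*(-5*(-8)) = -16*(-33)*40 = 528*40 = 21120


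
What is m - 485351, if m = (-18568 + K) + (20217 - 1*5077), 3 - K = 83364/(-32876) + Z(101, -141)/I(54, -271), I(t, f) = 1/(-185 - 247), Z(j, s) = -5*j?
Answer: -5810286143/8219 ≈ -7.0693e+5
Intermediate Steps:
I(t, f) = -1/432 (I(t, f) = 1/(-432) = -1/432)
K = -1793011542/8219 (K = 3 - (83364/(-32876) + (-5*101)/(-1/432)) = 3 - (83364*(-1/32876) - 505*(-432)) = 3 - (-20841/8219 + 218160) = 3 - 1*1793036199/8219 = 3 - 1793036199/8219 = -1793011542/8219 ≈ -2.1815e+5)
m = -1821186274/8219 (m = (-18568 - 1793011542/8219) + (20217 - 1*5077) = -1945621934/8219 + (20217 - 5077) = -1945621934/8219 + 15140 = -1821186274/8219 ≈ -2.2158e+5)
m - 485351 = -1821186274/8219 - 485351 = -5810286143/8219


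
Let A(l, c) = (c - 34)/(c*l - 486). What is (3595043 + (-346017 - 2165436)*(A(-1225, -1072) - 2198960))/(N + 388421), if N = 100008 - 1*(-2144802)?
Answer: 3624789479659682020/1728339599467 ≈ 2.0973e+6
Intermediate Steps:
A(l, c) = (-34 + c)/(-486 + c*l)
N = 2244810 (N = 100008 + 2144802 = 2244810)
(3595043 + (-346017 - 2165436)*(A(-1225, -1072) - 2198960))/(N + 388421) = (3595043 + (-346017 - 2165436)*((-34 - 1072)/(-486 - 1072*(-1225)) - 2198960))/(2244810 + 388421) = (3595043 - 2511453*(-1106/(-486 + 1313200) - 2198960))/2633231 = (3595043 - 2511453*(-1106/1312714 - 2198960))*(1/2633231) = (3595043 - 2511453*((1/1312714)*(-1106) - 2198960))*(1/2633231) = (3595043 - 2511453*(-553/656357 - 2198960))*(1/2633231) = (3595043 - 2511453*(-1443302789273/656357))*(1/2633231) = (3595043 + 3624787120028043669/656357)*(1/2633231) = (3624789479659682020/656357)*(1/2633231) = 3624789479659682020/1728339599467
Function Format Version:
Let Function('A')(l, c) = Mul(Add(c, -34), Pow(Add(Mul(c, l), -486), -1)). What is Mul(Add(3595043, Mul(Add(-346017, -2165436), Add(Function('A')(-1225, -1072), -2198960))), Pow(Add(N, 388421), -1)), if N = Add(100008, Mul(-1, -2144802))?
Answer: Rational(3624789479659682020, 1728339599467) ≈ 2.0973e+6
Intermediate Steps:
Function('A')(l, c) = Mul(Pow(Add(-486, Mul(c, l)), -1), Add(-34, c)) (Function('A')(l, c) = Mul(Add(-34, c), Pow(Add(-486, Mul(c, l)), -1)) = Mul(Pow(Add(-486, Mul(c, l)), -1), Add(-34, c)))
N = 2244810 (N = Add(100008, 2144802) = 2244810)
Mul(Add(3595043, Mul(Add(-346017, -2165436), Add(Function('A')(-1225, -1072), -2198960))), Pow(Add(N, 388421), -1)) = Mul(Add(3595043, Mul(Add(-346017, -2165436), Add(Mul(Pow(Add(-486, Mul(-1072, -1225)), -1), Add(-34, -1072)), -2198960))), Pow(Add(2244810, 388421), -1)) = Mul(Add(3595043, Mul(-2511453, Add(Mul(Pow(Add(-486, 1313200), -1), -1106), -2198960))), Pow(2633231, -1)) = Mul(Add(3595043, Mul(-2511453, Add(Mul(Pow(1312714, -1), -1106), -2198960))), Rational(1, 2633231)) = Mul(Add(3595043, Mul(-2511453, Add(Mul(Rational(1, 1312714), -1106), -2198960))), Rational(1, 2633231)) = Mul(Add(3595043, Mul(-2511453, Add(Rational(-553, 656357), -2198960))), Rational(1, 2633231)) = Mul(Add(3595043, Mul(-2511453, Rational(-1443302789273, 656357))), Rational(1, 2633231)) = Mul(Add(3595043, Rational(3624787120028043669, 656357)), Rational(1, 2633231)) = Mul(Rational(3624789479659682020, 656357), Rational(1, 2633231)) = Rational(3624789479659682020, 1728339599467)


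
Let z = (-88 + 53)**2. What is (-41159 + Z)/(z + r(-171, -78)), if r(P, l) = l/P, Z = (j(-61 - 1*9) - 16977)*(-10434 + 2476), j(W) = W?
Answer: 7730275419/69851 ≈ 1.1067e+5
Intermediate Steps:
Z = 135660026 (Z = ((-61 - 1*9) - 16977)*(-10434 + 2476) = ((-61 - 9) - 16977)*(-7958) = (-70 - 16977)*(-7958) = -17047*(-7958) = 135660026)
z = 1225 (z = (-35)**2 = 1225)
(-41159 + Z)/(z + r(-171, -78)) = (-41159 + 135660026)/(1225 - 78/(-171)) = 135618867/(1225 - 78*(-1/171)) = 135618867/(1225 + 26/57) = 135618867/(69851/57) = 135618867*(57/69851) = 7730275419/69851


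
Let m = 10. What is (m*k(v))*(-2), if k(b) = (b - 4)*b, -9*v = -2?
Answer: 1360/81 ≈ 16.790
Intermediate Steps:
v = 2/9 (v = -1/9*(-2) = 2/9 ≈ 0.22222)
k(b) = b*(-4 + b) (k(b) = (-4 + b)*b = b*(-4 + b))
(m*k(v))*(-2) = (10*(2*(-4 + 2/9)/9))*(-2) = (10*((2/9)*(-34/9)))*(-2) = (10*(-68/81))*(-2) = -680/81*(-2) = 1360/81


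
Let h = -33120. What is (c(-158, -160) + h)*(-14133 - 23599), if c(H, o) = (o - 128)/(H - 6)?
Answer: 51234320736/41 ≈ 1.2496e+9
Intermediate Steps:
c(H, o) = (-128 + o)/(-6 + H)
(c(-158, -160) + h)*(-14133 - 23599) = ((-128 - 160)/(-6 - 158) - 33120)*(-14133 - 23599) = (-288/(-164) - 33120)*(-37732) = (-1/164*(-288) - 33120)*(-37732) = (72/41 - 33120)*(-37732) = -1357848/41*(-37732) = 51234320736/41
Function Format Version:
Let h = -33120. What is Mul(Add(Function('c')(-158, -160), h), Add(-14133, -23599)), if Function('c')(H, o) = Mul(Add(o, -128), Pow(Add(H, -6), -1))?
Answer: Rational(51234320736, 41) ≈ 1.2496e+9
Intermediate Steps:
Function('c')(H, o) = Mul(Pow(Add(-6, H), -1), Add(-128, o)) (Function('c')(H, o) = Mul(Add(-128, o), Pow(Add(-6, H), -1)) = Mul(Pow(Add(-6, H), -1), Add(-128, o)))
Mul(Add(Function('c')(-158, -160), h), Add(-14133, -23599)) = Mul(Add(Mul(Pow(Add(-6, -158), -1), Add(-128, -160)), -33120), Add(-14133, -23599)) = Mul(Add(Mul(Pow(-164, -1), -288), -33120), -37732) = Mul(Add(Mul(Rational(-1, 164), -288), -33120), -37732) = Mul(Add(Rational(72, 41), -33120), -37732) = Mul(Rational(-1357848, 41), -37732) = Rational(51234320736, 41)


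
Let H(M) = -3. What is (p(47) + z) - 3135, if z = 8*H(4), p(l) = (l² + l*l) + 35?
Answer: 1294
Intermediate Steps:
p(l) = 35 + 2*l² (p(l) = (l² + l²) + 35 = 2*l² + 35 = 35 + 2*l²)
z = -24 (z = 8*(-3) = -24)
(p(47) + z) - 3135 = ((35 + 2*47²) - 24) - 3135 = ((35 + 2*2209) - 24) - 3135 = ((35 + 4418) - 24) - 3135 = (4453 - 24) - 3135 = 4429 - 3135 = 1294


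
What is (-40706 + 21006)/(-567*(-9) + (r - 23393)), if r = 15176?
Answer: 9850/1557 ≈ 6.3263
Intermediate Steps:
(-40706 + 21006)/(-567*(-9) + (r - 23393)) = (-40706 + 21006)/(-567*(-9) + (15176 - 23393)) = -19700/(5103 - 8217) = -19700/(-3114) = -19700*(-1/3114) = 9850/1557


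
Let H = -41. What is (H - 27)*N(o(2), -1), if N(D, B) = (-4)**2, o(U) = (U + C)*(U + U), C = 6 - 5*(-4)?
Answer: -1088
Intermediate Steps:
C = 26 (C = 6 + 20 = 26)
o(U) = 2*U*(26 + U) (o(U) = (U + 26)*(U + U) = (26 + U)*(2*U) = 2*U*(26 + U))
N(D, B) = 16
(H - 27)*N(o(2), -1) = (-41 - 27)*16 = -68*16 = -1088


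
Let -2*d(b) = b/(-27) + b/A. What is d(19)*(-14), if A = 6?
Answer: 931/54 ≈ 17.241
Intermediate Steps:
d(b) = -7*b/108 (d(b) = -(b/(-27) + b/6)/2 = -(b*(-1/27) + b*(⅙))/2 = -(-b/27 + b/6)/2 = -7*b/108)
d(19)*(-14) = -7/108*19*(-14) = -133/108*(-14) = 931/54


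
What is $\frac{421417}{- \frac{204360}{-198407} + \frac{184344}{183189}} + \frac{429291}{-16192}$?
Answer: $\frac{5166209934590869523}{24966594592192} \approx 2.0693 \cdot 10^{5}$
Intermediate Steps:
$\frac{421417}{- \frac{204360}{-198407} + \frac{184344}{183189}} + \frac{429291}{-16192} = \frac{421417}{\left(-204360\right) \left(- \frac{1}{198407}\right) + 184344 \cdot \frac{1}{183189}} + 429291 \left(- \frac{1}{16192}\right) = \frac{421417}{\frac{204360}{198407} + \frac{61448}{61063}} - \frac{429291}{16192} = \frac{421417}{\frac{24670548016}{12115326641}} - \frac{429291}{16192} = 421417 \cdot \frac{12115326641}{24670548016} - \frac{429291}{16192} = \frac{5105604607070297}{24670548016} - \frac{429291}{16192} = \frac{5166209934590869523}{24966594592192}$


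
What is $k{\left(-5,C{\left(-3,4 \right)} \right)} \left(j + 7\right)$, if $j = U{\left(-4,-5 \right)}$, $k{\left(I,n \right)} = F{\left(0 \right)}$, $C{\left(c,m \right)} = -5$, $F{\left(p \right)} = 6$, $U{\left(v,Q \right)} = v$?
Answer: $18$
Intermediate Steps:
$k{\left(I,n \right)} = 6$
$j = -4$
$k{\left(-5,C{\left(-3,4 \right)} \right)} \left(j + 7\right) = 6 \left(-4 + 7\right) = 6 \cdot 3 = 18$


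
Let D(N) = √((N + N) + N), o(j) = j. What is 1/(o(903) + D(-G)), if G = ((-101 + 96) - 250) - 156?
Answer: 301/271392 - √137/271392 ≈ 0.0010660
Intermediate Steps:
G = -411 (G = (-5 - 250) - 156 = -255 - 156 = -411)
D(N) = √3*√N (D(N) = √(2*N + N) = √(3*N) = √3*√N)
1/(o(903) + D(-G)) = 1/(903 + √3*√(-1*(-411))) = 1/(903 + √3*√411) = 1/(903 + 3*√137)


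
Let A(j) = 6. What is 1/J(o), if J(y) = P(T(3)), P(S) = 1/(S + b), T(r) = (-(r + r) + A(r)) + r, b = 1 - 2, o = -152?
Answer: 2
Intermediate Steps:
b = -1
T(r) = 6 - r (T(r) = (-(r + r) + 6) + r = (-2*r + 6) + r = (6 - 2*r) + r = 6 - r)
P(S) = 1/(-1 + S) (P(S) = 1/(S - 1) = 1/(-1 + S))
J(y) = ½ (J(y) = 1/(-1 + (6 - 1*3)) = 1/(-1 + (6 - 3)) = 1/(-1 + 3) = 1/2 = ½)
1/J(o) = 1/(½) = 2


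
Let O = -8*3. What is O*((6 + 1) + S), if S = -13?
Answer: 144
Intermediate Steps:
O = -24
O*((6 + 1) + S) = -24*((6 + 1) - 13) = -24*(7 - 13) = -24*(-6) = 144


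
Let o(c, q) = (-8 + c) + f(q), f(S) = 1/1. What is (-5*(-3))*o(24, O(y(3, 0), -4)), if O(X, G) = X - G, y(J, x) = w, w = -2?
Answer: 255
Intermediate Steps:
y(J, x) = -2
f(S) = 1
o(c, q) = -7 + c (o(c, q) = (-8 + c) + 1 = -7 + c)
(-5*(-3))*o(24, O(y(3, 0), -4)) = (-5*(-3))*(-7 + 24) = 15*17 = 255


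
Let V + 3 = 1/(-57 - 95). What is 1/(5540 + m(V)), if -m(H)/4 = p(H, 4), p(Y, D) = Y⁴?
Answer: 133448704/695687915359 ≈ 0.00019182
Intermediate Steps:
V = -457/152 (V = -3 + 1/(-57 - 95) = -3 + 1/(-152) = -3 - 1/152 = -457/152 ≈ -3.0066)
m(H) = -4*H⁴
1/(5540 + m(V)) = 1/(5540 - 4*(-457/152)⁴) = 1/(5540 - 4*43617904801/533794816) = 1/(5540 - 43617904801/133448704) = 1/(695687915359/133448704) = 133448704/695687915359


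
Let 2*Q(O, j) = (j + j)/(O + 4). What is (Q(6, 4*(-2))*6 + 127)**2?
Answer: 373321/25 ≈ 14933.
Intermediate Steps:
Q(O, j) = j/(4 + O) (Q(O, j) = ((j + j)/(O + 4))/2 = ((2*j)/(4 + O))/2 = (2*j/(4 + O))/2 = j/(4 + O))
(Q(6, 4*(-2))*6 + 127)**2 = (((4*(-2))/(4 + 6))*6 + 127)**2 = (-8/10*6 + 127)**2 = (-8*1/10*6 + 127)**2 = (-4/5*6 + 127)**2 = (-24/5 + 127)**2 = (611/5)**2 = 373321/25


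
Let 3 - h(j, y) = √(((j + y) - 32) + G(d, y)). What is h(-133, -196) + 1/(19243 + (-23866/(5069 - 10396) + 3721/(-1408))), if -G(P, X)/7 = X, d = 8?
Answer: 433040360363/144344286649 - √1011 ≈ -28.796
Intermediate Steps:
G(P, X) = -7*X
h(j, y) = 3 - √(-32 + j - 6*y) (h(j, y) = 3 - √(((j + y) - 32) - 7*y) = 3 - √((-32 + j + y) - 7*y) = 3 - √(-32 + j - 6*y))
h(-133, -196) + 1/(19243 + (-23866/(5069 - 10396) + 3721/(-1408))) = (3 - √(-32 - 133 - 6*(-196))) + 1/(19243 + (-23866/(5069 - 10396) + 3721/(-1408))) = (3 - √(-32 - 133 + 1176)) + 1/(19243 + (-23866/(-5327) + 3721*(-1/1408))) = (3 - √1011) + 1/(19243 + (-23866*(-1/5327) - 3721/1408)) = (3 - √1011) + 1/(19243 + (23866/5327 - 3721/1408)) = (3 - √1011) + 1/(19243 + 13781561/7500416) = (3 - √1011) + 1/(144344286649/7500416) = (3 - √1011) + 7500416/144344286649 = 433040360363/144344286649 - √1011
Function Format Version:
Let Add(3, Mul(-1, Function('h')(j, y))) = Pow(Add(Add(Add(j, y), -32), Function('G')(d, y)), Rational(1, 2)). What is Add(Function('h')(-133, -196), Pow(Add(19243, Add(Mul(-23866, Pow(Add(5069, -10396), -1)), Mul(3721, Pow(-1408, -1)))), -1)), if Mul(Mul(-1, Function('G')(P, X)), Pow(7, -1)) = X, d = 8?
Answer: Add(Rational(433040360363, 144344286649), Mul(-1, Pow(1011, Rational(1, 2)))) ≈ -28.796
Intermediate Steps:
Function('G')(P, X) = Mul(-7, X)
Function('h')(j, y) = Add(3, Mul(-1, Pow(Add(-32, j, Mul(-6, y)), Rational(1, 2)))) (Function('h')(j, y) = Add(3, Mul(-1, Pow(Add(Add(Add(j, y), -32), Mul(-7, y)), Rational(1, 2)))) = Add(3, Mul(-1, Pow(Add(Add(-32, j, y), Mul(-7, y)), Rational(1, 2)))) = Add(3, Mul(-1, Pow(Add(-32, j, Mul(-6, y)), Rational(1, 2)))))
Add(Function('h')(-133, -196), Pow(Add(19243, Add(Mul(-23866, Pow(Add(5069, -10396), -1)), Mul(3721, Pow(-1408, -1)))), -1)) = Add(Add(3, Mul(-1, Pow(Add(-32, -133, Mul(-6, -196)), Rational(1, 2)))), Pow(Add(19243, Add(Mul(-23866, Pow(Add(5069, -10396), -1)), Mul(3721, Pow(-1408, -1)))), -1)) = Add(Add(3, Mul(-1, Pow(Add(-32, -133, 1176), Rational(1, 2)))), Pow(Add(19243, Add(Mul(-23866, Pow(-5327, -1)), Mul(3721, Rational(-1, 1408)))), -1)) = Add(Add(3, Mul(-1, Pow(1011, Rational(1, 2)))), Pow(Add(19243, Add(Mul(-23866, Rational(-1, 5327)), Rational(-3721, 1408))), -1)) = Add(Add(3, Mul(-1, Pow(1011, Rational(1, 2)))), Pow(Add(19243, Add(Rational(23866, 5327), Rational(-3721, 1408))), -1)) = Add(Add(3, Mul(-1, Pow(1011, Rational(1, 2)))), Pow(Add(19243, Rational(13781561, 7500416)), -1)) = Add(Add(3, Mul(-1, Pow(1011, Rational(1, 2)))), Pow(Rational(144344286649, 7500416), -1)) = Add(Add(3, Mul(-1, Pow(1011, Rational(1, 2)))), Rational(7500416, 144344286649)) = Add(Rational(433040360363, 144344286649), Mul(-1, Pow(1011, Rational(1, 2))))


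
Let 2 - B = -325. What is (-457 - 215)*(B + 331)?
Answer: -442176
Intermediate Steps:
B = 327 (B = 2 - 1*(-325) = 2 + 325 = 327)
(-457 - 215)*(B + 331) = (-457 - 215)*(327 + 331) = -672*658 = -442176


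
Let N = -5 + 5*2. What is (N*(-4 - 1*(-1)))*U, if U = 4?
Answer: -60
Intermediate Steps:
N = 5 (N = -5 + 10 = 5)
(N*(-4 - 1*(-1)))*U = (5*(-4 - 1*(-1)))*4 = (5*(-4 + 1))*4 = (5*(-3))*4 = -15*4 = -60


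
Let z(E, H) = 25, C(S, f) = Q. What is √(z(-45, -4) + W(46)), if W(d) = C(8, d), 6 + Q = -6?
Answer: √13 ≈ 3.6056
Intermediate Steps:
Q = -12 (Q = -6 - 6 = -12)
C(S, f) = -12
W(d) = -12
√(z(-45, -4) + W(46)) = √(25 - 12) = √13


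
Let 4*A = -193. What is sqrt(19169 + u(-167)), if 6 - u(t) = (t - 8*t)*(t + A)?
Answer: sqrt(1083209)/2 ≈ 520.39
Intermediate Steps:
A = -193/4 (A = (1/4)*(-193) = -193/4 ≈ -48.250)
u(t) = 6 + 7*t*(-193/4 + t) (u(t) = 6 - (t - 8*t)*(t - 193/4) = 6 - (-7*t)*(-193/4 + t) = 6 - (-7)*t*(-193/4 + t) = 6 + 7*t*(-193/4 + t))
sqrt(19169 + u(-167)) = sqrt(19169 + (6 + 7*(-167)**2 - 1351/4*(-167))) = sqrt(19169 + (6 + 7*27889 + 225617/4)) = sqrt(19169 + (6 + 195223 + 225617/4)) = sqrt(19169 + 1006533/4) = sqrt(1083209/4) = sqrt(1083209)/2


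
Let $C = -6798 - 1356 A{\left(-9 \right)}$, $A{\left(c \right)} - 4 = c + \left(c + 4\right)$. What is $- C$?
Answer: $-6762$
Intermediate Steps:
$A{\left(c \right)} = 8 + 2 c$ ($A{\left(c \right)} = 4 + \left(c + \left(c + 4\right)\right) = 4 + \left(c + \left(4 + c\right)\right) = 4 + \left(4 + 2 c\right) = 8 + 2 c$)
$C = 6762$ ($C = -6798 - 1356 \left(8 + 2 \left(-9\right)\right) = -6798 - 1356 \left(8 - 18\right) = -6798 - -13560 = -6798 + 13560 = 6762$)
$- C = \left(-1\right) 6762 = -6762$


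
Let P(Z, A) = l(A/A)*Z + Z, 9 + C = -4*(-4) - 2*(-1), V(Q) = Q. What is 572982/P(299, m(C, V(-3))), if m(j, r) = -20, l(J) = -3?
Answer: -286491/299 ≈ -958.16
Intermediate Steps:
C = 9 (C = -9 + (-4*(-4) - 2*(-1)) = -9 + (16 + 2) = -9 + 18 = 9)
P(Z, A) = -2*Z (P(Z, A) = -3*Z + Z = -2*Z)
572982/P(299, m(C, V(-3))) = 572982/((-2*299)) = 572982/(-598) = 572982*(-1/598) = -286491/299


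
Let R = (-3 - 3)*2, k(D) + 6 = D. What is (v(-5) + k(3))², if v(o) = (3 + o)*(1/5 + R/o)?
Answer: 1681/25 ≈ 67.240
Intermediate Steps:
k(D) = -6 + D
R = -12 (R = -6*2 = -12)
v(o) = (3 + o)*(⅕ - 12/o) (v(o) = (3 + o)*(1/5 - 12/o) = (3 + o)*(1*(⅕) - 12/o) = (3 + o)*(⅕ - 12/o))
(v(-5) + k(3))² = ((⅕)*(-180 - 5*(-57 - 5))/(-5) + (-6 + 3))² = ((⅕)*(-⅕)*(-180 - 5*(-62)) - 3)² = ((⅕)*(-⅕)*(-180 + 310) - 3)² = ((⅕)*(-⅕)*130 - 3)² = (-26/5 - 3)² = (-41/5)² = 1681/25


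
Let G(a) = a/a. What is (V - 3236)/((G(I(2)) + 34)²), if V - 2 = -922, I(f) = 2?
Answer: -4156/1225 ≈ -3.3927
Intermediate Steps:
G(a) = 1
V = -920 (V = 2 - 922 = -920)
(V - 3236)/((G(I(2)) + 34)²) = (-920 - 3236)/((1 + 34)²) = -4156/(35²) = -4156/1225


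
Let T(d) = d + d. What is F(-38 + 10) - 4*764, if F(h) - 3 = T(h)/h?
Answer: -3051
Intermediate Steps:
T(d) = 2*d
F(h) = 5 (F(h) = 3 + (2*h)/h = 3 + 2 = 5)
F(-38 + 10) - 4*764 = 5 - 4*764 = 5 - 1*3056 = 5 - 3056 = -3051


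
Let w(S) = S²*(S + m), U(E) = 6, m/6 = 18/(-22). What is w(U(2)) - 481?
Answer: -4859/11 ≈ -441.73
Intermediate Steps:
m = -54/11 (m = 6*(18/(-22)) = 6*(18*(-1/22)) = 6*(-9/11) = -54/11 ≈ -4.9091)
w(S) = S²*(-54/11 + S) (w(S) = S²*(S - 54/11) = S²*(-54/11 + S))
w(U(2)) - 481 = 6²*(-54/11 + 6) - 481 = 36*(12/11) - 481 = 432/11 - 481 = -4859/11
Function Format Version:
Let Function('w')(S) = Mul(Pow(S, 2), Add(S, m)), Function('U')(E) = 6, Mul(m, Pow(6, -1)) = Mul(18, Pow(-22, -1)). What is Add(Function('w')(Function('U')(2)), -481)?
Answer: Rational(-4859, 11) ≈ -441.73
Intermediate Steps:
m = Rational(-54, 11) (m = Mul(6, Mul(18, Pow(-22, -1))) = Mul(6, Mul(18, Rational(-1, 22))) = Mul(6, Rational(-9, 11)) = Rational(-54, 11) ≈ -4.9091)
Function('w')(S) = Mul(Pow(S, 2), Add(Rational(-54, 11), S)) (Function('w')(S) = Mul(Pow(S, 2), Add(S, Rational(-54, 11))) = Mul(Pow(S, 2), Add(Rational(-54, 11), S)))
Add(Function('w')(Function('U')(2)), -481) = Add(Mul(Pow(6, 2), Add(Rational(-54, 11), 6)), -481) = Add(Mul(36, Rational(12, 11)), -481) = Add(Rational(432, 11), -481) = Rational(-4859, 11)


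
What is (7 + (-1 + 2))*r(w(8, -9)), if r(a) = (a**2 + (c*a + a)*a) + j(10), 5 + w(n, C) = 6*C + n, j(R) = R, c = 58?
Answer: 1248560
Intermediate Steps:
w(n, C) = -5 + n + 6*C (w(n, C) = -5 + (6*C + n) = -5 + (n + 6*C) = -5 + n + 6*C)
r(a) = 10 + 60*a**2 (r(a) = (a**2 + (58*a + a)*a) + 10 = (a**2 + (59*a)*a) + 10 = (a**2 + 59*a**2) + 10 = 60*a**2 + 10 = 10 + 60*a**2)
(7 + (-1 + 2))*r(w(8, -9)) = (7 + (-1 + 2))*(10 + 60*(-5 + 8 + 6*(-9))**2) = (7 + 1)*(10 + 60*(-5 + 8 - 54)**2) = 8*(10 + 60*(-51)**2) = 8*(10 + 60*2601) = 8*(10 + 156060) = 8*156070 = 1248560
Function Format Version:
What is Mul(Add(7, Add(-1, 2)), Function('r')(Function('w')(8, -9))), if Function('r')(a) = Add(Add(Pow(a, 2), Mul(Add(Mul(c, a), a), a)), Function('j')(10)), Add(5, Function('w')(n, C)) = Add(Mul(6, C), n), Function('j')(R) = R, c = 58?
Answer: 1248560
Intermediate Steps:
Function('w')(n, C) = Add(-5, n, Mul(6, C)) (Function('w')(n, C) = Add(-5, Add(Mul(6, C), n)) = Add(-5, Add(n, Mul(6, C))) = Add(-5, n, Mul(6, C)))
Function('r')(a) = Add(10, Mul(60, Pow(a, 2))) (Function('r')(a) = Add(Add(Pow(a, 2), Mul(Add(Mul(58, a), a), a)), 10) = Add(Add(Pow(a, 2), Mul(Mul(59, a), a)), 10) = Add(Add(Pow(a, 2), Mul(59, Pow(a, 2))), 10) = Add(Mul(60, Pow(a, 2)), 10) = Add(10, Mul(60, Pow(a, 2))))
Mul(Add(7, Add(-1, 2)), Function('r')(Function('w')(8, -9))) = Mul(Add(7, Add(-1, 2)), Add(10, Mul(60, Pow(Add(-5, 8, Mul(6, -9)), 2)))) = Mul(Add(7, 1), Add(10, Mul(60, Pow(Add(-5, 8, -54), 2)))) = Mul(8, Add(10, Mul(60, Pow(-51, 2)))) = Mul(8, Add(10, Mul(60, 2601))) = Mul(8, Add(10, 156060)) = Mul(8, 156070) = 1248560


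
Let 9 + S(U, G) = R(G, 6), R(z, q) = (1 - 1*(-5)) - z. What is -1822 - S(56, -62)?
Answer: -1881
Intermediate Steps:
R(z, q) = 6 - z (R(z, q) = (1 + 5) - z = 6 - z)
S(U, G) = -3 - G (S(U, G) = -9 + (6 - G) = -3 - G)
-1822 - S(56, -62) = -1822 - (-3 - 1*(-62)) = -1822 - (-3 + 62) = -1822 - 1*59 = -1822 - 59 = -1881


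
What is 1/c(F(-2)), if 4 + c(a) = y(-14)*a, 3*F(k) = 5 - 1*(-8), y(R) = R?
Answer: -3/194 ≈ -0.015464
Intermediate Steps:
F(k) = 13/3 (F(k) = (5 - 1*(-8))/3 = (5 + 8)/3 = (⅓)*13 = 13/3)
c(a) = -4 - 14*a
1/c(F(-2)) = 1/(-4 - 14*13/3) = 1/(-4 - 182/3) = 1/(-194/3) = -3/194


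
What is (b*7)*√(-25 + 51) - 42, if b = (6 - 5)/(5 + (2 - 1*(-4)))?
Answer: -42 + 7*√26/11 ≈ -38.755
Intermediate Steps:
b = 1/11 (b = 1/(5 + (2 + 4)) = 1/(5 + 6) = 1/11 ≈ 0.090909)
(b*7)*√(-25 + 51) - 42 = ((1/11)*7)*√(-25 + 51) - 42 = 7*√26/11 - 42 = -42 + 7*√26/11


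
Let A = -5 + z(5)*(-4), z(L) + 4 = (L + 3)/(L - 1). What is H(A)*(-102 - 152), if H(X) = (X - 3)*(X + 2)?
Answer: 0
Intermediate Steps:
z(L) = -4 + (3 + L)/(-1 + L) (z(L) = -4 + (L + 3)/(L - 1) = -4 + (3 + L)/(-1 + L))
A = 3 (A = -5 + ((7 - 3*5)/(-1 + 5))*(-4) = -5 + ((7 - 15)/4)*(-4) = -5 + ((1/4)*(-8))*(-4) = -5 - 2*(-4) = -5 + 8 = 3)
H(X) = (-3 + X)*(2 + X)
H(A)*(-102 - 152) = (-6 + 3**2 - 1*3)*(-102 - 152) = (-6 + 9 - 3)*(-254) = 0*(-254) = 0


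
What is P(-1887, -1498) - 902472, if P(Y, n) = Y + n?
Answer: -905857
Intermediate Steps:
P(-1887, -1498) - 902472 = (-1887 - 1498) - 902472 = -3385 - 902472 = -905857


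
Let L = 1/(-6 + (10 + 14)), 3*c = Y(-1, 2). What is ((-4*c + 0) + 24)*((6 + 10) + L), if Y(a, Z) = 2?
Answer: 9248/27 ≈ 342.52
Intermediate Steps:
c = 2/3 (c = (1/3)*2 = 2/3 ≈ 0.66667)
L = 1/18 (L = 1/(-6 + 24) = 1/18 ≈ 0.055556)
((-4*c + 0) + 24)*((6 + 10) + L) = ((-4*2/3 + 0) + 24)*((6 + 10) + 1/18) = ((-8/3 + 0) + 24)*(16 + 1/18) = (-8/3 + 24)*(289/18) = (64/3)*(289/18) = 9248/27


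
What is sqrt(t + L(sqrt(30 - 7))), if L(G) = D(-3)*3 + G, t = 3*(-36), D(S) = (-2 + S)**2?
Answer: sqrt(-33 + sqrt(23)) ≈ 5.3108*I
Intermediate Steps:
t = -108
L(G) = 75 + G (L(G) = (-2 - 3)**2*3 + G = (-5)**2*3 + G = 25*3 + G = 75 + G)
sqrt(t + L(sqrt(30 - 7))) = sqrt(-108 + (75 + sqrt(30 - 7))) = sqrt(-108 + (75 + sqrt(23))) = sqrt(-33 + sqrt(23))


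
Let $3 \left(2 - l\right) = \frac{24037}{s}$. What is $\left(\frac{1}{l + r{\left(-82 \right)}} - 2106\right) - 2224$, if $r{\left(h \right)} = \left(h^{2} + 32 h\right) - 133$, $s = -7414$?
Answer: $- \frac{382349954308}{88302535} \approx -4330.0$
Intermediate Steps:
$r{\left(h \right)} = -133 + h^{2} + 32 h$
$l = \frac{68521}{22242}$ ($l = 2 - \frac{24037 \frac{1}{-7414}}{3} = 2 - \frac{24037 \left(- \frac{1}{7414}\right)}{3} = 2 - - \frac{24037}{22242} = 2 + \frac{24037}{22242} = \frac{68521}{22242} \approx 3.0807$)
$\left(\frac{1}{l + r{\left(-82 \right)}} - 2106\right) - 2224 = \left(\frac{1}{\frac{68521}{22242} + \left(-133 + \left(-82\right)^{2} + 32 \left(-82\right)\right)} - 2106\right) - 2224 = \left(\frac{1}{\frac{68521}{22242} - -3967} - 2106\right) - 2224 = \left(\frac{1}{\frac{68521}{22242} + 3967} - 2106\right) - 2224 = \left(\frac{1}{\frac{88302535}{22242}} - 2106\right) - 2224 = \left(\frac{22242}{88302535} - 2106\right) - 2224 = - \frac{185965116468}{88302535} - 2224 = - \frac{382349954308}{88302535}$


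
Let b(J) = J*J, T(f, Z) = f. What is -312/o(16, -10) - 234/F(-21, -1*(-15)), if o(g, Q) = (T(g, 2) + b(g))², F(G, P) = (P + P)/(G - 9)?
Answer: 2163993/9248 ≈ 234.00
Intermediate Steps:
b(J) = J²
F(G, P) = 2*P/(-9 + G) (F(G, P) = (2*P)/(-9 + G) = 2*P/(-9 + G))
o(g, Q) = (g + g²)²
-312/o(16, -10) - 234/F(-21, -1*(-15)) = -312*1/(256*(1 + 16)²) - 234/(2*(-1*(-15))/(-9 - 21)) = -312/(256*17²) - 234/(2*15/(-30)) = -312/(256*289) - 234/(2*15*(-1/30)) = -312/73984 - 234/(-1) = -312*1/73984 - 234*(-1) = -39/9248 + 234 = 2163993/9248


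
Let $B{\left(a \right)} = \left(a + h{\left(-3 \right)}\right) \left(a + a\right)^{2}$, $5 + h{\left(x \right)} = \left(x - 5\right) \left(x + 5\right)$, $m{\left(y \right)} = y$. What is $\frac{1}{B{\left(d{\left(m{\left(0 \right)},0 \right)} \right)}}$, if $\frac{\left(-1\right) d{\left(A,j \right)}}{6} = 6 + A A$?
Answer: $- \frac{1}{295488} \approx -3.3842 \cdot 10^{-6}$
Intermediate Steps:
$h{\left(x \right)} = -5 + \left(-5 + x\right) \left(5 + x\right)$ ($h{\left(x \right)} = -5 + \left(x - 5\right) \left(x + 5\right) = -5 + \left(-5 + x\right) \left(5 + x\right)$)
$d{\left(A,j \right)} = -36 - 6 A^{2}$ ($d{\left(A,j \right)} = - 6 \left(6 + A A\right) = - 6 \left(6 + A^{2}\right) = -36 - 6 A^{2}$)
$B{\left(a \right)} = 4 a^{2} \left(-21 + a\right)$ ($B{\left(a \right)} = \left(a - \left(30 - \left(-3\right)^{2}\right)\right) \left(a + a\right)^{2} = \left(a + \left(-30 + 9\right)\right) \left(2 a\right)^{2} = \left(a - 21\right) 4 a^{2} = \left(-21 + a\right) 4 a^{2} = 4 a^{2} \left(-21 + a\right)$)
$\frac{1}{B{\left(d{\left(m{\left(0 \right)},0 \right)} \right)}} = \frac{1}{4 \left(-36 - 6 \cdot 0^{2}\right)^{2} \left(-21 - \left(36 + 6 \cdot 0^{2}\right)\right)} = \frac{1}{4 \left(-36 - 0\right)^{2} \left(-21 - 36\right)} = \frac{1}{4 \left(-36 + 0\right)^{2} \left(-21 + \left(-36 + 0\right)\right)} = \frac{1}{4 \left(-36\right)^{2} \left(-21 - 36\right)} = \frac{1}{4 \cdot 1296 \left(-57\right)} = \frac{1}{-295488} = - \frac{1}{295488}$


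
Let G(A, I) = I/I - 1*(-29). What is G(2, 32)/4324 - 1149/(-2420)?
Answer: 1260219/2616020 ≈ 0.48173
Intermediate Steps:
G(A, I) = 30 (G(A, I) = 1 + 29 = 30)
G(2, 32)/4324 - 1149/(-2420) = 30/4324 - 1149/(-2420) = 30*(1/4324) - 1149*(-1/2420) = 15/2162 + 1149/2420 = 1260219/2616020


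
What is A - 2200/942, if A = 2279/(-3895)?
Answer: -5357909/1834545 ≈ -2.9206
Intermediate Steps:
A = -2279/3895 (A = 2279*(-1/3895) = -2279/3895 ≈ -0.58511)
A - 2200/942 = -2279/3895 - 2200/942 = -2279/3895 - 1*1100/471 = -2279/3895 - 1100/471 = -5357909/1834545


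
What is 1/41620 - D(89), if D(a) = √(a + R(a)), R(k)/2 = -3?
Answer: 1/41620 - √83 ≈ -9.1104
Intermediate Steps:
R(k) = -6 (R(k) = 2*(-3) = -6)
D(a) = √(-6 + a) (D(a) = √(a - 6) = √(-6 + a))
1/41620 - D(89) = 1/41620 - √(-6 + 89) = 1/41620 - √83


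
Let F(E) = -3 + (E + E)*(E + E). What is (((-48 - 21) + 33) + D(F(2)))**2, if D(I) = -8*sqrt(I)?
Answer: 2128 + 576*sqrt(13) ≈ 4204.8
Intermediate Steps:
F(E) = -3 + 4*E**2 (F(E) = -3 + (2*E)*(2*E) = -3 + 4*E**2)
(((-48 - 21) + 33) + D(F(2)))**2 = (((-48 - 21) + 33) - 8*sqrt(-3 + 4*2**2))**2 = ((-69 + 33) - 8*sqrt(-3 + 4*4))**2 = (-36 - 8*sqrt(-3 + 16))**2 = (-36 - 8*sqrt(13))**2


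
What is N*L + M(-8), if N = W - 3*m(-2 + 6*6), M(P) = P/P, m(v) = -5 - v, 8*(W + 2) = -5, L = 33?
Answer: 30203/8 ≈ 3775.4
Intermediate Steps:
W = -21/8 (W = -2 + (⅛)*(-5) = -2 - 5/8 = -21/8 ≈ -2.6250)
M(P) = 1
N = 915/8 (N = -21/8 - 3*(-5 - (-2 + 6*6)) = -21/8 - 3*(-5 - (-2 + 36)) = -21/8 - 3*(-5 - 1*34) = -21/8 - 3*(-5 - 34) = -21/8 - 3*(-39) = -21/8 + 117 = 915/8 ≈ 114.38)
N*L + M(-8) = (915/8)*33 + 1 = 30195/8 + 1 = 30203/8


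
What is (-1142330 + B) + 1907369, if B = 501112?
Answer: 1266151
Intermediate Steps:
(-1142330 + B) + 1907369 = (-1142330 + 501112) + 1907369 = -641218 + 1907369 = 1266151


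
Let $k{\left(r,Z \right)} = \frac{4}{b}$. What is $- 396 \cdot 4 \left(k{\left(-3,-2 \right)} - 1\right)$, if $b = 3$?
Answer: $-528$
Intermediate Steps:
$k{\left(r,Z \right)} = \frac{4}{3}$
$- 396 \cdot 4 \left(k{\left(-3,-2 \right)} - 1\right) = - 396 \cdot 4 \left(\frac{4}{3} - 1\right) = - 396 \cdot 4 \cdot \frac{1}{3} = \left(-396\right) \frac{4}{3} = -528$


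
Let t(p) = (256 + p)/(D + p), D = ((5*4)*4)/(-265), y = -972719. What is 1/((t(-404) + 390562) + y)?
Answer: -5357/3118613088 ≈ -1.7177e-6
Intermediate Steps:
D = -16/53 (D = (20*4)*(-1/265) = 80*(-1/265) = -16/53 ≈ -0.30189)
t(p) = (256 + p)/(-16/53 + p)
1/((t(-404) + 390562) + y) = 1/((53*(256 - 404)/(-16 + 53*(-404)) + 390562) - 972719) = 1/((53*(-148)/(-16 - 21412) + 390562) - 972719) = 1/((53*(-148)/(-21428) + 390562) - 972719) = 1/((53*(-1/21428)*(-148) + 390562) - 972719) = 1/((1961/5357 + 390562) - 972719) = 1/(2092242595/5357 - 972719) = 1/(-3118613088/5357) = -5357/3118613088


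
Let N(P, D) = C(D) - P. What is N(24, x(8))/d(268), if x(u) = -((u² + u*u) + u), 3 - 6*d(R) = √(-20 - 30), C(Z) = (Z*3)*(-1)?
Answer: 6912/59 + 11520*I*√2/59 ≈ 117.15 + 276.13*I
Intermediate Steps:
C(Z) = -3*Z (C(Z) = (3*Z)*(-1) = -3*Z)
d(R) = ½ - 5*I*√2/6 (d(R) = ½ - √(-20 - 30)/6 = ½ - 5*I*√2/6)
x(u) = -u - 2*u² (x(u) = -((u² + u²) + u) = -(2*u² + u) = -(u + 2*u²) = -u - 2*u²)
N(P, D) = -P - 3*D (N(P, D) = -3*D - P = -P - 3*D)
N(24, x(8))/d(268) = (-1*24 - (-3)*8*(1 + 2*8))/(½ - 5*I*√2/6) = (-24 - (-3)*8*(1 + 16))/(½ - 5*I*√2/6) = (-24 - (-3)*8*17)/(½ - 5*I*√2/6) = (-24 - 3*(-136))/(½ - 5*I*√2/6) = (-24 + 408)/(½ - 5*I*√2/6) = 384/(½ - 5*I*√2/6)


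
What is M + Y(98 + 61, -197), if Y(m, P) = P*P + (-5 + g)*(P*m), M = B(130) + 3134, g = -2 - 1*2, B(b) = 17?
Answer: 323867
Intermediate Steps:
g = -4 (g = -2 - 2 = -4)
M = 3151 (M = 17 + 3134 = 3151)
Y(m, P) = P² - 9*P*m (Y(m, P) = P*P + (-5 - 4)*(P*m) = P² - 9*P*m)
M + Y(98 + 61, -197) = 3151 - 197*(-197 - 9*(98 + 61)) = 3151 - 197*(-197 - 9*159) = 3151 - 197*(-197 - 1431) = 3151 - 197*(-1628) = 3151 + 320716 = 323867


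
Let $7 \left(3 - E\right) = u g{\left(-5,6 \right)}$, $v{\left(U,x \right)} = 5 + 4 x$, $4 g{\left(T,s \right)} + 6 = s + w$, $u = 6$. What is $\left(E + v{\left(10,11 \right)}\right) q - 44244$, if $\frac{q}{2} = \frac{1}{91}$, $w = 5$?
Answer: $- \frac{28182715}{637} \approx -44243.0$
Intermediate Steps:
$g{\left(T,s \right)} = - \frac{1}{4} + \frac{s}{4}$ ($g{\left(T,s \right)} = - \frac{3}{2} + \frac{s + 5}{4} = - \frac{3}{2} + \frac{5 + s}{4} = - \frac{3}{2} + \left(\frac{5}{4} + \frac{s}{4}\right) = - \frac{1}{4} + \frac{s}{4}$)
$q = \frac{2}{91} \approx 0.021978$
$E = \frac{27}{14}$ ($E = 3 - \frac{6 \left(- \frac{1}{4} + \frac{1}{4} \cdot 6\right)}{7} = 3 - \frac{6 \left(- \frac{1}{4} + \frac{3}{2}\right)}{7} = 3 - \frac{6 \cdot \frac{5}{4}}{7} = 3 - \frac{15}{14} = \frac{27}{14} \approx 1.9286$)
$\left(E + v{\left(10,11 \right)}\right) q - 44244 = \left(\frac{27}{14} + \left(5 + 4 \cdot 11\right)\right) \frac{2}{91} - 44244 = \left(\frac{27}{14} + \left(5 + 44\right)\right) \frac{2}{91} - 44244 = \left(\frac{27}{14} + 49\right) \frac{2}{91} - 44244 = \frac{713}{14} \cdot \frac{2}{91} - 44244 = \frac{713}{637} - 44244 = - \frac{28182715}{637}$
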